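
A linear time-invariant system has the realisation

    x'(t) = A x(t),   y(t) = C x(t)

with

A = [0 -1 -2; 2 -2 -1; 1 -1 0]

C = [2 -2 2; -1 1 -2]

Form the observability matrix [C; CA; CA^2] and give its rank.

CA = [[-2, 0, -2], [0, 1, 1]]
CA^2 = [[-2, 4, 4], [3, -3, -1]]
Observability matrix O = [C; CA; CA^2] = [[2, -2, 2], [-1, 1, -2], [-2, 0, -2], [0, 1, 1], [-2, 4, 4], [3, -3, -1]]
Take the 3×3 submatrix of O formed by rows 1, 2, 3: [[2, -2, 2], [-1, 1, -2], [-2, 0, -2]]. Its determinant is 2·(1·(-2) - (-2)·0) - (-2)·((-1)·(-2) - (-2)·(-2)) + 2·((-1)·0 - 1·(-2)) = 2·(-2) - (-2)·(-2) + 2·2 = -4 ≠ 0.
So rank(O) ≥ 3; since O has 3 columns, rank(O) = 3.
rank(O) = 3 = n, so the pair (A, C) is completely observable.

3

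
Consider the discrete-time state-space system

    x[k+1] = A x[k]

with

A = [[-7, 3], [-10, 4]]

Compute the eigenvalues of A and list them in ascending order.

-2, -1

det(zI - A) = z^2 - (tr A)z + det A, with tr A = (-7) + 4 = -3 and det A = (-7)·4 - 3·(-10) = -28 - (-30) = 2.
So p(z) = det(zI - A) = z^2 + 3z + 2.
Factor z^2 + 3z + 2: two numbers with sum -3 and product 2 are -1 and -2, so z^2 + 3z + 2 = (z + 1)(z + 2).
Hence p(z) = (z + 1) (z + 2), with roots -2, -1.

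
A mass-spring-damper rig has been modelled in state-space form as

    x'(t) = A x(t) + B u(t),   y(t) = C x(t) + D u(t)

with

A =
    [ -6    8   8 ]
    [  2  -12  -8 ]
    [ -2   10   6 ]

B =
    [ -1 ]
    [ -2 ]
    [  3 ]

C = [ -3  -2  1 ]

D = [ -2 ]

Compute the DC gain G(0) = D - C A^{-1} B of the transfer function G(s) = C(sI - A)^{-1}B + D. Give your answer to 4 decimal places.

G(0) = C(-A)^{-1}B + D = -C A^{-1} B + D.
det A = -48, so A^{-1} = (1/-48)·adj(A) = [[-1/6, -2/3, -2/3], [-1/12, 5/12, 2/3], [1/12, -11/12, -7/6]]
A^{-1} B = [-1/2, 5/4, -7/4]^T
C A^{-1} B = -11/4
G(0) = D - C A^{-1} B = -2 - (-11/4) = 3/4 ≈ 0.7500

0.7500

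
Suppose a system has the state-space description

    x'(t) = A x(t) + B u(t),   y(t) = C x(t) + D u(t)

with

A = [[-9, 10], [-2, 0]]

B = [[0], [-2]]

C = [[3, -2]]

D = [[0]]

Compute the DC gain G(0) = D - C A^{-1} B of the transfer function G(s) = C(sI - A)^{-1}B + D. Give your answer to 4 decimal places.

G(0) = C(-A)^{-1}B + D = -C A^{-1} B + D.
det A = 20, so A^{-1} = (1/20)·adj(A) = [[0, -1/2], [1/10, -9/20]]
A^{-1} B = [1, 9/10]^T
C A^{-1} B = 6/5
G(0) = D - C A^{-1} B = 0 - (6/5) = -6/5 ≈ -1.2000

-1.2000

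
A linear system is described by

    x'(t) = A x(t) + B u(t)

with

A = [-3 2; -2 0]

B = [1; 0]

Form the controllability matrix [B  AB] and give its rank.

AB = [[-3], [-2]]
Controllability matrix C = [B  AB] = [[1, -3], [0, -2]]
det(C) = 1·(-2) - (-3)·0 = -2 - 0 = -2 ≠ 0, so rank(C) = 2.
rank(C) = 2 = n, so the pair (A, B) is completely controllable.

2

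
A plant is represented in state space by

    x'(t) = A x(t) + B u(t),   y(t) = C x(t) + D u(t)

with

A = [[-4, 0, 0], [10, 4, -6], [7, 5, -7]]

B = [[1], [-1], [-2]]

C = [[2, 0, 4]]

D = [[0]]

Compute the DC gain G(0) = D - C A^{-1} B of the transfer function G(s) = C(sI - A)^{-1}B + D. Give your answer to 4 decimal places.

17.5000

G(0) = C(-A)^{-1}B + D = -C A^{-1} B + D.
det A = -8, so A^{-1} = (1/-8)·adj(A) = [[-1/4, 0, 0], [-7/2, -7/2, 3], [-11/4, -5/2, 2]]
A^{-1} B = [-1/4, -6, -17/4]^T
C A^{-1} B = -35/2
G(0) = D - C A^{-1} B = 0 - (-35/2) = 35/2 ≈ 17.5000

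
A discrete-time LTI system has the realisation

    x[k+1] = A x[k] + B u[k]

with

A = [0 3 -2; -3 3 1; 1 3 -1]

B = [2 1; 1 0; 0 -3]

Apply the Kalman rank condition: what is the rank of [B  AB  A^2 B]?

AB = [[3, 6], [-3, -6], [5, 4]]
A^2B = [[-19, -26], [-13, -32], [-11, -16]]
Controllability matrix C = [B  AB  A^2B] = [[2, 1, 3, 6, -19, -26], [1, 0, -3, -6, -13, -32], [0, -3, 5, 4, -11, -16]]
Take the 3×3 submatrix of C formed by columns 1, 2, 3: [[2, 1, 3], [1, 0, -3], [0, -3, 5]]. Its determinant is 2·(0·5 - (-3)·(-3)) - 1·(1·5 - (-3)·0) + 3·(1·(-3) - 0·0) = 2·(-9) - 1·5 + 3·(-3) = -32 ≠ 0.
So rank(C) ≥ 3; since C has 3 rows, rank(C) = 3.
rank(C) = 3 = n, so the pair (A, B) is completely controllable.

3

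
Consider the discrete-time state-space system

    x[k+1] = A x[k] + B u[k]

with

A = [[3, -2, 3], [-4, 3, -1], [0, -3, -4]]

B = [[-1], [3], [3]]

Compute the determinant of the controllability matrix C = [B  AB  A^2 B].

AB = [[0], [10], [-21]]
A^2B = [[-83], [51], [54]]
Controllability matrix C = [B  AB  A^2B] = [[-1, 0, -83], [3, 10, 51], [3, -21, 54]]
Expanding along the first row, det(C) = (-1)·(10·54 - 51·(-21)) - 0·(3·54 - 51·3) + (-83)·(3·(-21) - 10·3) = (-1)·1611 - 0·9 + (-83)·(-93) = 6108
Since det(C) ≠ 0, rank(C) = 3 and the system is completely controllable.

6108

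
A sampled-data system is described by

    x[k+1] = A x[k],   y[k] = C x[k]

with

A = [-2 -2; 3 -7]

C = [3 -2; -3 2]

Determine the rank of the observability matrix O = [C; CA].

1

CA = [[-12, 8], [12, -8]]
Observability matrix O = [C; CA] = [[3, -2], [-3, 2], [-12, 8], [12, -8]]
Every row of O is a scalar multiple of row 1 = [3, -2] (multipliers 1, -1, -4, 4), so the rows span a one-dimensional space.
O ≠ 0, hence rank(O) = 1.
rank(O) = 1 < n = 2, so the pair (A, C) is not completely observable.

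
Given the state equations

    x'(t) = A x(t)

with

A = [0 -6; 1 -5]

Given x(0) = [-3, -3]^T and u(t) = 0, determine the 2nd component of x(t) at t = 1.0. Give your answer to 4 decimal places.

0.1073

det(sI - A) = s^2 - (tr A)s + det A, with tr A = 0 + (-5) = -5 and det A = 0·(-5) - (-6)·1 = 0 - (-6) = 6.
So p(s) = det(sI - A) = s^2 + 5s + 6.
Factor s^2 + 5s + 6: two numbers with sum -5 and product 6 are -2 and -3, so s^2 + 5s + 6 = (s + 2)(s + 3).
Hence p(s) = (s + 2) (s + 3), with roots -3, -2.
The eigenvalues -3, -2 are distinct and real, so A is diagonalisable and x(t) = e^{At} x(0) = V diag(e^{λ_i t}) V^{-1} x(0), where the columns of V are the eigenvectors.
λ = -3: A - (-3)I = [[3, -6], [1, -2]]. Row 1 gives 3·v1 + (-6)·v2 = 0, so take v_1 = [2, 1]^T.
λ = -2: A - (-2)I = [[2, -6], [1, -3]]. Row 1 gives 2·v1 + (-6)·v2 = 0, so take v_2 = [3, 1]^T.
V = [v_1 v_2] = [[2, 3], [1, 1]] has det V = -1, so V^{-1} = adj(V)/det V = [[-1, 3], [1, -2]].
Modal coordinates z(0) = V^{-1} x(0): (-1)·(-3) + 3·(-3) = -6; 1·(-3) + (-2)·(-3) = 3; so z(0) = [-6, 3]^T.
x_2(t) = Σ_i (v_i)_2 · z_i(0) · e^{λ_i t} (row 2 of V times the modal terms).
x_2(1.0) = 1·(-6)·e^{-3·1.0} + 1·3·e^{-2·1.0} = (-6)·0.049787 + 3·0.135335 = 0.1073.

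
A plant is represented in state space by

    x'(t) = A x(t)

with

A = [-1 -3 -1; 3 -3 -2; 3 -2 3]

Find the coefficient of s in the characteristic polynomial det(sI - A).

-1

Expand det(sI - A) for the 3×3 matrix.
p(s) = s^3 + s^2 - s - 55.
(Check: constant term = det(-A) = (-1)^3 det A = -55; coefficient of s^2 = -tr A = 1.)
The coefficient of s is -1.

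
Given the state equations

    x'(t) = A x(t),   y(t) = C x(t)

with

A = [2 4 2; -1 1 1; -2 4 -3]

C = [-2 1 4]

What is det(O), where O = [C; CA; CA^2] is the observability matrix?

CA = [[-13, 9, -15]]
CA^2 = [[-5, -103, 28]]
Observability matrix O = [C; CA; CA^2] = [[-2, 1, 4], [-13, 9, -15], [-5, -103, 28]]
Expanding along the first row, det(O) = (-2)·(9·28 - (-15)·(-103)) - 1·((-13)·28 - (-15)·(-5)) + 4·((-13)·(-103) - 9·(-5)) = (-2)·(-1293) - 1·(-439) + 4·1384 = 8561
Since det(O) ≠ 0, rank(O) = 3 and the system is completely observable.

8561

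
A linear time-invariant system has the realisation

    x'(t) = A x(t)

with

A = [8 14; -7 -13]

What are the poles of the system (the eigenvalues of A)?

-6, 1

det(sI - A) = s^2 - (tr A)s + det A, with tr A = 8 + (-13) = -5 and det A = 8·(-13) - 14·(-7) = -104 - (-98) = -6.
So p(s) = det(sI - A) = s^2 + 5s - 6.
Factor s^2 + 5s - 6: two numbers with sum -5 and product -6 are 1 and -6, so s^2 + 5s - 6 = (s - 1)(s + 6).
Hence p(s) = (s - 1) (s + 6), with roots -6, 1.
At least one eigenvalue has non-negative real part, so the system is not asymptotically stable.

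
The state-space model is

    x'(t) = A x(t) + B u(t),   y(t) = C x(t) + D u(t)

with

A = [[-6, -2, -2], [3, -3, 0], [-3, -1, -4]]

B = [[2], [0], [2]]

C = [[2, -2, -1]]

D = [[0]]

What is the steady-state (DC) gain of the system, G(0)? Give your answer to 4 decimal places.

-0.3333

G(0) = C(-A)^{-1}B + D = -C A^{-1} B + D.
det A = -72, so A^{-1} = (1/-72)·adj(A) = [[-1/6, 1/12, 1/12], [-1/6, -1/4, 1/12], [1/6, 0, -1/3]]
A^{-1} B = [-1/6, -1/6, -1/3]^T
C A^{-1} B = 1/3
G(0) = D - C A^{-1} B = 0 - (1/3) = -1/3 ≈ -0.3333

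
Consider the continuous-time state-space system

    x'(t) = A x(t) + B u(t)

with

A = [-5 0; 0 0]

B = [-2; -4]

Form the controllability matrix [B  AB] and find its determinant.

AB = [[10], [0]]
Controllability matrix C = [B  AB] = [[-2, 10], [-4, 0]]
det(C) = (-2)·0 - 10·(-4) = 0 - (-40) = 40
Since det(C) ≠ 0, rank(C) = 2 and the system is completely controllable.

40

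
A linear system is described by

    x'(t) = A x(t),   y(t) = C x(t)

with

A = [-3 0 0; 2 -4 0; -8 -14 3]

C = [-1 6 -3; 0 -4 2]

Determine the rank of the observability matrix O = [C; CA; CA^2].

2

CA = [[39, 18, -9], [-24, -12, 6]]
CA^2 = [[-9, 54, -27], [0, -36, 18]]
Observability matrix O = [C; CA; CA^2] = [[-1, 6, -3], [0, -4, 2], [39, 18, -9], [-24, -12, 6], [-9, 54, -27], [0, -36, 18]]
The columns c1, c2, c3 of O are linearly dependent: c2 + 2·c3 = 0 (check each entry), so rank(O) ≤ 2.
The 2×2 minor from rows 1, 2, columns 1, 2 is (-1)·(-4) - 6·0 = 4 - 0 = 4 ≠ 0, so rank(O) = 2.
rank(O) = 2 < n = 3, so the pair (A, C) is not completely observable.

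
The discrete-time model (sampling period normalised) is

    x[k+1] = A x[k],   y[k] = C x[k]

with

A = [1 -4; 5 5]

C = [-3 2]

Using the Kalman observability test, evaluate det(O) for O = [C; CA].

CA = [[7, 22]]
Observability matrix O = [C; CA] = [[-3, 2], [7, 22]]
det(O) = (-3)·22 - 2·7 = -66 - 14 = -80
Since det(O) ≠ 0, rank(O) = 2 and the system is completely observable.

-80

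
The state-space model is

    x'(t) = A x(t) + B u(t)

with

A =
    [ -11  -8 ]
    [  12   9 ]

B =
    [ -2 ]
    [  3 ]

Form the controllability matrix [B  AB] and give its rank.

1

AB = [[-2], [3]]
Controllability matrix C = [B  AB] = [[-2, -2], [3, 3]]
Every column of C is a scalar multiple of column 1 = [-2, 3] (multipliers 1, 1), so the columns span a one-dimensional space.
C ≠ 0, hence rank(C) = 1.
rank(C) = 1 < n = 2, so the pair (A, B) is not completely controllable.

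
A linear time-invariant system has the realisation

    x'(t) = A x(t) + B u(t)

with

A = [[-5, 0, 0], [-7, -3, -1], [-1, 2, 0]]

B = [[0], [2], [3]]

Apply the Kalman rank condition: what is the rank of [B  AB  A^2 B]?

2

AB = [[0], [-9], [4]]
A^2B = [[0], [23], [-18]]
Controllability matrix C = [B  AB  A^2B] = [[0, 0, 0], [2, -9, 23], [3, 4, -18]]
Row 1 of C is identically zero, so rank(C) ≤ 2.
The 2×2 minor from rows 2, 3, columns 1, 2 is 2·4 - (-9)·3 = 8 - (-27) = 35 ≠ 0, so rank(C) = 2.
rank(C) = 2 < n = 3, so the pair (A, B) is not completely controllable.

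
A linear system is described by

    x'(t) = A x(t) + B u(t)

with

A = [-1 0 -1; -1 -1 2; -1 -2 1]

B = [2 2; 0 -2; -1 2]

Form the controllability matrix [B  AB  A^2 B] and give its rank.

3

AB = [[-1, -4], [-4, 4], [-3, 4]]
A^2B = [[4, 0], [-1, 8], [6, 0]]
Controllability matrix C = [B  AB  A^2B] = [[2, 2, -1, -4, 4, 0], [0, -2, -4, 4, -1, 8], [-1, 2, -3, 4, 6, 0]]
Take the 3×3 submatrix of C formed by columns 1, 2, 3: [[2, 2, -1], [0, -2, -4], [-1, 2, -3]]. Its determinant is 2·((-2)·(-3) - (-4)·2) - 2·(0·(-3) - (-4)·(-1)) + (-1)·(0·2 - (-2)·(-1)) = 2·14 - 2·(-4) + (-1)·(-2) = 38 ≠ 0.
So rank(C) ≥ 3; since C has 3 rows, rank(C) = 3.
rank(C) = 3 = n, so the pair (A, B) is completely controllable.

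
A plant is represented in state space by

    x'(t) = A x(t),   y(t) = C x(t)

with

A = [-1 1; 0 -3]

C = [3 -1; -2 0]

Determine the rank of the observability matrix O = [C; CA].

CA = [[-3, 6], [2, -2]]
Observability matrix O = [C; CA] = [[3, -1], [-2, 0], [-3, 6], [2, -2]]
Take the 2×2 submatrix of O formed by rows 1, 2: [[3, -1], [-2, 0]]. Its determinant is 3·0 - (-1)·(-2) = 0 - 2 = -2 ≠ 0.
So rank(O) ≥ 2; since O has 2 columns, rank(O) = 2.
rank(O) = 2 = n, so the pair (A, C) is completely observable.

2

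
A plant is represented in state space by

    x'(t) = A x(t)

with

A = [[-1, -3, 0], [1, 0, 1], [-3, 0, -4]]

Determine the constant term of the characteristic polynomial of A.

Expand det(sI - A) for the 3×3 matrix.
p(s) = s^3 + 5s^2 + 7s + 3.
(Check: constant term = det(-A) = (-1)^3 det A = 3; coefficient of s^2 = -tr A = 5.)
The constant term is 3.

3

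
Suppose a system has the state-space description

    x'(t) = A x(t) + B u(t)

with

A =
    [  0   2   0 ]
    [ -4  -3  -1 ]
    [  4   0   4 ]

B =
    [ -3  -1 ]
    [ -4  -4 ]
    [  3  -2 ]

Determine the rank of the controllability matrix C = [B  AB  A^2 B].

3

AB = [[-8, -8], [21, 18], [0, -12]]
A^2B = [[42, 36], [-31, -10], [-32, -80]]
Controllability matrix C = [B  AB  A^2B] = [[-3, -1, -8, -8, 42, 36], [-4, -4, 21, 18, -31, -10], [3, -2, 0, -12, -32, -80]]
Take the 3×3 submatrix of C formed by columns 1, 2, 3: [[-3, -1, -8], [-4, -4, 21], [3, -2, 0]]. Its determinant is (-3)·((-4)·0 - 21·(-2)) - (-1)·((-4)·0 - 21·3) + (-8)·((-4)·(-2) - (-4)·3) = (-3)·42 - (-1)·(-63) + (-8)·20 = -349 ≠ 0.
So rank(C) ≥ 3; since C has 3 rows, rank(C) = 3.
rank(C) = 3 = n, so the pair (A, B) is completely controllable.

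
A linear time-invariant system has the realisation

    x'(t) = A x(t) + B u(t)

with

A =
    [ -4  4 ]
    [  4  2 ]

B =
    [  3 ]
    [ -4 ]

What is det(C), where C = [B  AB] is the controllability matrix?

-100

AB = [[-28], [4]]
Controllability matrix C = [B  AB] = [[3, -28], [-4, 4]]
det(C) = 3·4 - (-28)·(-4) = 12 - 112 = -100
Since det(C) ≠ 0, rank(C) = 2 and the system is completely controllable.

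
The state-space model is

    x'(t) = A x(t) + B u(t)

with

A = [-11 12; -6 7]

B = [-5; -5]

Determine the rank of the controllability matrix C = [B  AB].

1

AB = [[-5], [-5]]
Controllability matrix C = [B  AB] = [[-5, -5], [-5, -5]]
Every column of C is a scalar multiple of column 1 = [-5, -5] (multipliers 1, 1), so the columns span a one-dimensional space.
C ≠ 0, hence rank(C) = 1.
rank(C) = 1 < n = 2, so the pair (A, B) is not completely controllable.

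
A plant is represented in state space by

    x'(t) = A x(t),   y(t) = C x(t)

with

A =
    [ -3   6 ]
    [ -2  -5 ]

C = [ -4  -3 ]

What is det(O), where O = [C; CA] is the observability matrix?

CA = [[18, -9]]
Observability matrix O = [C; CA] = [[-4, -3], [18, -9]]
det(O) = (-4)·(-9) - (-3)·18 = 36 - (-54) = 90
Since det(O) ≠ 0, rank(O) = 2 and the system is completely observable.

90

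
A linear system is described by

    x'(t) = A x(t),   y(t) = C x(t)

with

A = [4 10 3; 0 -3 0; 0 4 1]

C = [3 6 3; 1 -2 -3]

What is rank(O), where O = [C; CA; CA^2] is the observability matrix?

2

CA = [[12, 24, 12], [4, 4, 0]]
CA^2 = [[48, 96, 48], [16, 28, 12]]
Observability matrix O = [C; CA; CA^2] = [[3, 6, 3], [1, -2, -3], [12, 24, 12], [4, 4, 0], [48, 96, 48], [16, 28, 12]]
The columns c1, c2, c3 of O are linearly dependent: c1 - c2 + c3 = 0 (check each entry), so rank(O) ≤ 2.
The 2×2 minor from rows 1, 2, columns 1, 2 is 3·(-2) - 6·1 = -6 - 6 = -12 ≠ 0, so rank(O) = 2.
rank(O) = 2 < n = 3, so the pair (A, C) is not completely observable.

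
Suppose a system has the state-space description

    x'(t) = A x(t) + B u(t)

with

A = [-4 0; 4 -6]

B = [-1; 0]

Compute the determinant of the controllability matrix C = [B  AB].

AB = [[4], [-4]]
Controllability matrix C = [B  AB] = [[-1, 4], [0, -4]]
det(C) = (-1)·(-4) - 4·0 = 4 - 0 = 4
Since det(C) ≠ 0, rank(C) = 2 and the system is completely controllable.

4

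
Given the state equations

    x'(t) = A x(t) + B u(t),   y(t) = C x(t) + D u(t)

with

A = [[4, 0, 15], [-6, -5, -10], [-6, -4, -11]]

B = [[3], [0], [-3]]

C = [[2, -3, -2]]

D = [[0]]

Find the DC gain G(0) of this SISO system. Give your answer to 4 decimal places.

-28.0000

G(0) = C(-A)^{-1}B + D = -C A^{-1} B + D.
det A = -30, so A^{-1} = (1/-30)·adj(A) = [[-1/2, 2, -5/2], [1/5, -23/15, 5/3], [1/5, -8/15, 2/3]]
A^{-1} B = [6, -22/5, -7/5]^T
C A^{-1} B = 28
G(0) = D - C A^{-1} B = 0 - (28) = -28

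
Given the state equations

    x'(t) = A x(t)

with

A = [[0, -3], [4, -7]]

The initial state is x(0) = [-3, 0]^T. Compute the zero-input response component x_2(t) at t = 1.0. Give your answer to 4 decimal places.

-0.3777

det(sI - A) = s^2 - (tr A)s + det A, with tr A = 0 + (-7) = -7 and det A = 0·(-7) - (-3)·4 = 0 - (-12) = 12.
So p(s) = det(sI - A) = s^2 + 7s + 12.
Factor s^2 + 7s + 12: two numbers with sum -7 and product 12 are -3 and -4, so s^2 + 7s + 12 = (s + 3)(s + 4).
Hence p(s) = (s + 3) (s + 4), with roots -4, -3.
The eigenvalues -4, -3 are distinct and real, so A is diagonalisable and x(t) = e^{At} x(0) = V diag(e^{λ_i t}) V^{-1} x(0), where the columns of V are the eigenvectors.
λ = -4: A - (-4)I = [[4, -3], [4, -3]]. Row 1 gives 4·v1 + (-3)·v2 = 0, so take v_1 = [-3, -4]^T.
λ = -3: A - (-3)I = [[3, -3], [4, -4]]. Row 1 gives 3·v1 + (-3)·v2 = 0, so take v_2 = [1, 1]^T.
V = [v_1 v_2] = [[-3, 1], [-4, 1]] has det V = 1, so V^{-1} = adj(V)/det V = [[1, -1], [4, -3]].
Modal coordinates z(0) = V^{-1} x(0): 1·(-3) + (-1)·0 = -3; 4·(-3) + (-3)·0 = -12; so z(0) = [-3, -12]^T.
x_2(t) = Σ_i (v_i)_2 · z_i(0) · e^{λ_i t} (row 2 of V times the modal terms).
x_2(1.0) = (-4)·(-3)·e^{-4·1.0} + 1·(-12)·e^{-3·1.0} = 12·0.018316 + (-12)·0.049787 = -0.3777.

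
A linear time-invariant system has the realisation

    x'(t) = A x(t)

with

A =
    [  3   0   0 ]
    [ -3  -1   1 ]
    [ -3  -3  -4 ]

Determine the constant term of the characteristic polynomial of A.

-21

Expand det(sI - A) for the 3×3 matrix.
p(s) = s^3 + 2s^2 - 8s - 21.
(Check: constant term = det(-A) = (-1)^3 det A = -21; coefficient of s^2 = -tr A = 2.)
The constant term is -21.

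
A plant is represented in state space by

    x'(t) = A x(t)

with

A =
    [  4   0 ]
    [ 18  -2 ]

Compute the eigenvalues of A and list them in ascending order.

det(sI - A) = s^2 - (tr A)s + det A, with tr A = 4 + (-2) = 2 and det A = 4·(-2) - 0·18 = -8 - 0 = -8.
So p(s) = det(sI - A) = s^2 - 2s - 8.
Factor s^2 - 2s - 8: two numbers with sum 2 and product -8 are 4 and -2, so s^2 - 2s - 8 = (s - 4)(s + 2).
Hence p(s) = (s - 4) (s + 2), with roots -2, 4.
At least one eigenvalue has non-negative real part, so the system is not asymptotically stable.

-2, 4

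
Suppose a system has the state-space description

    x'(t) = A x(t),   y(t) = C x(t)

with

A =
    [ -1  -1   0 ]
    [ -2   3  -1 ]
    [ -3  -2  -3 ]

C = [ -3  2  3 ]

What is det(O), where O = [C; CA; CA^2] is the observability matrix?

-3400

CA = [[-10, 3, -11]]
CA^2 = [[37, 41, 30]]
Observability matrix O = [C; CA; CA^2] = [[-3, 2, 3], [-10, 3, -11], [37, 41, 30]]
Expanding along the first row, det(O) = (-3)·(3·30 - (-11)·41) - 2·((-10)·30 - (-11)·37) + 3·((-10)·41 - 3·37) = (-3)·541 - 2·107 + 3·(-521) = -3400
Since det(O) ≠ 0, rank(O) = 3 and the system is completely observable.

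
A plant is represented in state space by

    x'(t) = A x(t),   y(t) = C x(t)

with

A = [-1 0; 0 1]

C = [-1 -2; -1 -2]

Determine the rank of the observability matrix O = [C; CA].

CA = [[1, -2], [1, -2]]
Observability matrix O = [C; CA] = [[-1, -2], [-1, -2], [1, -2], [1, -2]]
Take the 2×2 submatrix of O formed by rows 1, 3: [[-1, -2], [1, -2]]. Its determinant is (-1)·(-2) - (-2)·1 = 2 - (-2) = 4 ≠ 0.
So rank(O) ≥ 2; since O has 2 columns, rank(O) = 2.
rank(O) = 2 = n, so the pair (A, C) is completely observable.

2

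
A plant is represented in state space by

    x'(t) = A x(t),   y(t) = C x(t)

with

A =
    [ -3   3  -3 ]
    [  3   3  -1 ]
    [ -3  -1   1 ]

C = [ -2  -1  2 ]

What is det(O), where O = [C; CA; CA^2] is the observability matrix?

CA = [[-3, -11, 9]]
CA^2 = [[-51, -51, 29]]
Observability matrix O = [C; CA; CA^2] = [[-2, -1, 2], [-3, -11, 9], [-51, -51, 29]]
Expanding along the first row, det(O) = (-2)·((-11)·29 - 9·(-51)) - (-1)·((-3)·29 - 9·(-51)) + 2·((-3)·(-51) - (-11)·(-51)) = (-2)·140 - (-1)·372 + 2·(-408) = -724
Since det(O) ≠ 0, rank(O) = 3 and the system is completely observable.

-724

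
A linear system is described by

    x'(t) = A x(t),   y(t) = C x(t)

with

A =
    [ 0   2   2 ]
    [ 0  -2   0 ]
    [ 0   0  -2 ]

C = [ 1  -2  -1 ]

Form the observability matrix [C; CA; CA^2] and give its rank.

CA = [[0, 6, 4]]
CA^2 = [[0, -12, -8]]
Observability matrix O = [C; CA; CA^2] = [[1, -2, -1], [0, 6, 4], [0, -12, -8]]
The columns c1, c2, c3 of O are linearly dependent: -c1 - 2·c2 + 3·c3 = 0 (check each entry), so rank(O) ≤ 2.
The 2×2 minor from rows 1, 2, columns 1, 2 is 1·6 - (-2)·0 = 6 - 0 = 6 ≠ 0, so rank(O) = 2.
rank(O) = 2 < n = 3, so the pair (A, C) is not completely observable.

2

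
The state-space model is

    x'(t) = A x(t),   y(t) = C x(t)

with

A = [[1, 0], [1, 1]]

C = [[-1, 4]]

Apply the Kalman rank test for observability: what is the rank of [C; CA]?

2

CA = [[3, 4]]
Observability matrix O = [C; CA] = [[-1, 4], [3, 4]]
det(O) = (-1)·4 - 4·3 = -4 - 12 = -16 ≠ 0, so rank(O) = 2.
rank(O) = 2 = n, so the pair (A, C) is completely observable.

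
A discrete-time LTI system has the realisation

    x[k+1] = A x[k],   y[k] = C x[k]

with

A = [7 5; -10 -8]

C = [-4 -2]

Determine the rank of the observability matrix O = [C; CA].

1

CA = [[-8, -4]]
Observability matrix O = [C; CA] = [[-4, -2], [-8, -4]]
Every row of O is a scalar multiple of row 1 = [-4, -2] (multipliers 1, 2), so the rows span a one-dimensional space.
O ≠ 0, hence rank(O) = 1.
rank(O) = 1 < n = 2, so the pair (A, C) is not completely observable.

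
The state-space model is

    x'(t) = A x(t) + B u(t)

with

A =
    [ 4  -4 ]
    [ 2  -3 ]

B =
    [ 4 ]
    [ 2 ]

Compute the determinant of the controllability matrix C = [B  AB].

AB = [[8], [2]]
Controllability matrix C = [B  AB] = [[4, 8], [2, 2]]
det(C) = 4·2 - 8·2 = 8 - 16 = -8
Since det(C) ≠ 0, rank(C) = 2 and the system is completely controllable.

-8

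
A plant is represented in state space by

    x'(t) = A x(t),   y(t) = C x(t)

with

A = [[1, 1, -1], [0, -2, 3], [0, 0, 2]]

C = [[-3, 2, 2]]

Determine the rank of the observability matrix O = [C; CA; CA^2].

3

CA = [[-3, -7, 13]]
CA^2 = [[-3, 11, 8]]
Observability matrix O = [C; CA; CA^2] = [[-3, 2, 2], [-3, -7, 13], [-3, 11, 8]]
det(O) = (-3)·((-7)·8 - 13·11) - 2·((-3)·8 - 13·(-3)) + 2·((-3)·11 - (-7)·(-3)) = (-3)·(-199) - 2·15 + 2·(-54) = 459 ≠ 0, so rank(O) = 3.
rank(O) = 3 = n, so the pair (A, C) is completely observable.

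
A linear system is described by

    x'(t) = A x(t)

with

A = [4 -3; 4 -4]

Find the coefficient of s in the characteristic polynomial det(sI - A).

0

For a 2×2 matrix, det(sI - A) = s^2 - (tr A)s + det A.
tr A = 0, det A = -4.
So p(s) = s^2 - 4.
The coefficient of s is 0.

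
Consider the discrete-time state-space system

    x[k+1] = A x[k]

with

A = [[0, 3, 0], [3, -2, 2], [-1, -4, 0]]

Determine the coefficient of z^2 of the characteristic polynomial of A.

Expand det(zI - A) for the 3×3 matrix.
p(z) = z^3 + 2z^2 - z + 6.
(Check: constant term = det(-A) = (-1)^3 det A = 6; coefficient of z^2 = -tr A = 2.)
The coefficient of z^2 is 2.

2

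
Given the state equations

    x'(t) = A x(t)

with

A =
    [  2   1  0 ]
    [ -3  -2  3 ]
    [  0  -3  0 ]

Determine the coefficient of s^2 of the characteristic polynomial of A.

Expand det(sI - A) for the 3×3 matrix.
p(s) = s^3 + 8s - 18.
(Check: constant term = det(-A) = (-1)^3 det A = -18; coefficient of s^2 = -tr A = 0.)
The coefficient of s^2 is 0.

0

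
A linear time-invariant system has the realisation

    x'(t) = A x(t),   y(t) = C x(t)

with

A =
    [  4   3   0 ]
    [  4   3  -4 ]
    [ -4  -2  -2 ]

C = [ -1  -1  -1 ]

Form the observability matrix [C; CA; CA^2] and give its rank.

CA = [[-4, -4, 6]]
CA^2 = [[-56, -36, 4]]
Observability matrix O = [C; CA; CA^2] = [[-1, -1, -1], [-4, -4, 6], [-56, -36, 4]]
det(O) = (-1)·((-4)·4 - 6·(-36)) - (-1)·((-4)·4 - 6·(-56)) + (-1)·((-4)·(-36) - (-4)·(-56)) = (-1)·200 - (-1)·320 + (-1)·(-80) = 200 ≠ 0, so rank(O) = 3.
rank(O) = 3 = n, so the pair (A, C) is completely observable.

3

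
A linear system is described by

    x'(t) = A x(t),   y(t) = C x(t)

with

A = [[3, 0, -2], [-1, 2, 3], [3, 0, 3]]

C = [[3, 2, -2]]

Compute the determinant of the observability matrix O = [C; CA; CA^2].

CA = [[1, 4, -6]]
CA^2 = [[-19, 8, -8]]
Observability matrix O = [C; CA; CA^2] = [[3, 2, -2], [1, 4, -6], [-19, 8, -8]]
Expanding along the first row, det(O) = 3·(4·(-8) - (-6)·8) - 2·(1·(-8) - (-6)·(-19)) + (-2)·(1·8 - 4·(-19)) = 3·16 - 2·(-122) + (-2)·84 = 124
Since det(O) ≠ 0, rank(O) = 3 and the system is completely observable.

124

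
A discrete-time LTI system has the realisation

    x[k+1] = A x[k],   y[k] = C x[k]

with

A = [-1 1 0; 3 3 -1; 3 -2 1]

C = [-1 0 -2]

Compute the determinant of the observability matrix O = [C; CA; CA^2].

CA = [[-5, 3, -2]]
CA^2 = [[8, 8, -5]]
Observability matrix O = [C; CA; CA^2] = [[-1, 0, -2], [-5, 3, -2], [8, 8, -5]]
Expanding along the first row, det(O) = (-1)·(3·(-5) - (-2)·8) - 0·((-5)·(-5) - (-2)·8) + (-2)·((-5)·8 - 3·8) = (-1)·1 - 0·41 + (-2)·(-64) = 127
Since det(O) ≠ 0, rank(O) = 3 and the system is completely observable.

127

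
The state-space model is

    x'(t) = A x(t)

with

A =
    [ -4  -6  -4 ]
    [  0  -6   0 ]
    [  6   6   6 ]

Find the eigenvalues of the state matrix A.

det(sI - A) = s^3 - (tr A)s^2 + (M11 + M22 + M33)s - det A, where Mii is the 2×2 principal minor of A obtained by deleting row i and column i.
tr A = (-4) + (-6) + 6 = -4; M11 = (-6)·6 - 0·6 = -36 - 0 = -36; M22 = (-4)·6 - (-4)·6 = -24 - (-24) = 0; M33 = (-4)·(-6) - (-6)·0 = 24 - 0 = 24; sum of minors = -12.
det A = (-4)·((-6)·6 - 0·6) - (-6)·(0·6 - 0·6) + (-4)·(0·6 - (-6)·6) = (-4)·(-36) - (-6)·0 + (-4)·36 = 0.
So p(s) = det(sI - A) = s^3 + 4s^2 - 12s.
The constant term is 0, so p(s) = s(s^2 + 4s - 12).
Factor s^2 + 4s - 12: two numbers with sum -4 and product -12 are 2 and -6, so s^2 + 4s - 12 = (s - 2)(s + 6).
Hence p(s) = s (s - 2) (s + 6), with roots -6, 0, 2.
At least one eigenvalue has non-negative real part, so the system is not asymptotically stable.

-6, 0, 2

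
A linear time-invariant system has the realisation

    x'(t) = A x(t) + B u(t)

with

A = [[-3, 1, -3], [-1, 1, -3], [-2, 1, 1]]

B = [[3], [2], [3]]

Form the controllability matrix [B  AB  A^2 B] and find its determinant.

AB = [[-16], [-10], [-1]]
A^2B = [[41], [9], [21]]
Controllability matrix C = [B  AB  A^2B] = [[3, -16, 41], [2, -10, 9], [3, -1, 21]]
Expanding along the first row, det(C) = 3·((-10)·21 - 9·(-1)) - (-16)·(2·21 - 9·3) + 41·(2·(-1) - (-10)·3) = 3·(-201) - (-16)·15 + 41·28 = 785
Since det(C) ≠ 0, rank(C) = 3 and the system is completely controllable.

785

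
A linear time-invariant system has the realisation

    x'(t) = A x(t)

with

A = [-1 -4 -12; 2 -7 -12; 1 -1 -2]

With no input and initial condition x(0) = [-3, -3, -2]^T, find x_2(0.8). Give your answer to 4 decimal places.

1.4137

det(sI - A) = s^3 - (tr A)s^2 + (M11 + M22 + M33)s - det A, where Mii is the 2×2 principal minor of A obtained by deleting row i and column i.
tr A = (-1) + (-7) + (-2) = -10; M11 = (-7)·(-2) - (-12)·(-1) = 14 - 12 = 2; M22 = (-1)·(-2) - (-12)·1 = 2 - (-12) = 14; M33 = (-1)·(-7) - (-4)·2 = 7 - (-8) = 15; sum of minors = 31.
det A = (-1)·((-7)·(-2) - (-12)·(-1)) - (-4)·(2·(-2) - (-12)·1) + (-12)·(2·(-1) - (-7)·1) = (-1)·2 - (-4)·8 + (-12)·5 = -30.
So p(s) = det(sI - A) = s^3 + 10s^2 + 31s + 30.
Rational-root test: any integer root divides 30. Testing small divisors, s = -2 works: p(-2) = -8 + 40 + (-62) + 30 = 0, so (s + 2) is a factor.
Dividing, p(s) = (s + 2)(s^2 + 8s + 15).
Factor s^2 + 8s + 15: two numbers with sum -8 and product 15 are -3 and -5, so s^2 + 8s + 15 = (s + 3)(s + 5).
Hence p(s) = (s + 2) (s + 3) (s + 5), with roots -5, -3, -2.
The eigenvalues -5, -3, -2 are distinct and real, so A is diagonalisable and x(t) = e^{At} x(0) = V diag(e^{λ_i t}) V^{-1} x(0), where the columns of V are the eigenvectors.
λ = -5: A - (-5)I = [[4, -4, -12], [2, -2, -12], [1, -1, 3]]. v must be orthogonal to every row; (row 1) × (row 2) = [24, 24, 0], so take v_1 = [1, 1, 0]^T.
λ = -3: A - (-3)I = [[2, -4, -12], [2, -4, -12], [1, -1, 1]]. v must be orthogonal to every row; (row 1) × (row 3) = [-16, -14, 2], so take v_2 = [8, 7, -1]^T.
λ = -2: A - (-2)I = [[1, -4, -12], [2, -5, -12], [1, -1, 0]]. v must be orthogonal to every row; (row 1) × (row 2) = [-12, -12, 3], so take v_3 = [-4, -4, 1]^T.
V = [v_1 v_2 v_3] = [[1, 8, -4], [1, 7, -4], [0, -1, 1]] has det V = -1, so V^{-1} = adj(V)/det V = [[-3, 4, 4], [1, -1, 0], [1, -1, 1]].
Modal coordinates z(0) = V^{-1} x(0): (-3)·(-3) + 4·(-3) + 4·(-2) = -11; 1·(-3) + (-1)·(-3) + 0·(-2) = 0; 1·(-3) + (-1)·(-3) + 1·(-2) = -2; so z(0) = [-11, 0, -2]^T.
x_2(t) = Σ_i (v_i)_2 · z_i(0) · e^{λ_i t} (row 2 of V times the modal terms).
x_2(0.8) = 1·(-11)·e^{-5·0.8} + 7·0·e^{-3·0.8} + (-4)·(-2)·e^{-2·0.8} = (-11)·0.018316 + 0·0.090718 + 8·0.201897 = 1.4137.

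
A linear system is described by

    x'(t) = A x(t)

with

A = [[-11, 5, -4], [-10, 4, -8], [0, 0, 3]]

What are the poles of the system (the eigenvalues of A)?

det(sI - A) = s^3 - (tr A)s^2 + (M11 + M22 + M33)s - det A, where Mii is the 2×2 principal minor of A obtained by deleting row i and column i.
tr A = (-11) + 4 + 3 = -4; M11 = 4·3 - (-8)·0 = 12 - 0 = 12; M22 = (-11)·3 - (-4)·0 = -33 - 0 = -33; M33 = (-11)·4 - 5·(-10) = -44 - (-50) = 6; sum of minors = -15.
det A = (-11)·(4·3 - (-8)·0) - 5·((-10)·3 - (-8)·0) + (-4)·((-10)·0 - 4·0) = (-11)·12 - 5·(-30) + (-4)·0 = 18.
So p(s) = det(sI - A) = s^3 + 4s^2 - 15s - 18.
Rational-root test: any integer root divides -18. Testing small divisors, s = -1 works: p(-1) = -1 + 4 + 15 + (-18) = 0, so (s + 1) is a factor.
Dividing, p(s) = (s + 1)(s^2 + 3s - 18).
Factor s^2 + 3s - 18: two numbers with sum -3 and product -18 are 3 and -6, so s^2 + 3s - 18 = (s - 3)(s + 6).
Hence p(s) = (s - 3) (s + 1) (s + 6), with roots -6, -1, 3.
At least one eigenvalue has non-negative real part, so the system is not asymptotically stable.

-6, -1, 3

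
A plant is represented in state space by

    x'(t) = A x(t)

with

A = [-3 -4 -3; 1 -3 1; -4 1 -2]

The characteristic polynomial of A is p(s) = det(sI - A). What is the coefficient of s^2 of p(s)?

Expand det(sI - A) for the 3×3 matrix.
p(s) = s^3 + 8s^2 + 12s - 26.
(Check: constant term = det(-A) = (-1)^3 det A = -26; coefficient of s^2 = -tr A = 8.)
The coefficient of s^2 is 8.

8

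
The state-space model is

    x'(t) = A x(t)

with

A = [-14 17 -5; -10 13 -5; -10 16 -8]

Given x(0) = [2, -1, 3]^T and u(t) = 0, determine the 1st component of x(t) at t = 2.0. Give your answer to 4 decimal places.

det(sI - A) = s^3 - (tr A)s^2 + (M11 + M22 + M33)s - det A, where Mii is the 2×2 principal minor of A obtained by deleting row i and column i.
tr A = (-14) + 13 + (-8) = -9; M11 = 13·(-8) - (-5)·16 = -104 - (-80) = -24; M22 = (-14)·(-8) - (-5)·(-10) = 112 - 50 = 62; M33 = (-14)·13 - 17·(-10) = -182 - (-170) = -12; sum of minors = 26.
det A = (-14)·(13·(-8) - (-5)·16) - 17·((-10)·(-8) - (-5)·(-10)) + (-5)·((-10)·16 - 13·(-10)) = (-14)·(-24) - 17·30 + (-5)·(-30) = -24.
So p(s) = det(sI - A) = s^3 + 9s^2 + 26s + 24.
Rational-root test: any integer root divides 24. Testing small divisors, s = -2 works: p(-2) = -8 + 36 + (-52) + 24 = 0, so (s + 2) is a factor.
Dividing, p(s) = (s + 2)(s^2 + 7s + 12).
Factor s^2 + 7s + 12: two numbers with sum -7 and product 12 are -3 and -4, so s^2 + 7s + 12 = (s + 3)(s + 4).
Hence p(s) = (s + 2) (s + 3) (s + 4), with roots -4, -3, -2.
The eigenvalues -4, -3, -2 are distinct and real, so A is diagonalisable and x(t) = e^{At} x(0) = V diag(e^{λ_i t}) V^{-1} x(0), where the columns of V are the eigenvectors.
λ = -4: A - (-4)I = [[-10, 17, -5], [-10, 17, -5], [-10, 16, -4]]. v must be orthogonal to every row; (row 1) × (row 3) = [12, 10, 10], so take v_1 = [-6, -5, -5]^T.
λ = -3: A - (-3)I = [[-11, 17, -5], [-10, 16, -5], [-10, 16, -5]]. v must be orthogonal to every row; (row 1) × (row 2) = [-5, -5, -6], so take v_2 = [5, 5, 6]^T.
λ = -2: A - (-2)I = [[-12, 17, -5], [-10, 15, -5], [-10, 16, -6]]. v must be orthogonal to every row; (row 1) × (row 2) = [-10, -10, -10], so take v_3 = [-1, -1, -1]^T.
V = [v_1 v_2 v_3] = [[-6, 5, -1], [-5, 5, -1], [-5, 6, -1]] has det V = -1, so V^{-1} = adj(V)/det V = [[-1, 1, 0], [0, -1, 1], [5, -11, 5]].
Modal coordinates z(0) = V^{-1} x(0): (-1)·2 + 1·(-1) + 0·3 = -3; 0·2 + (-1)·(-1) + 1·3 = 4; 5·2 + (-11)·(-1) + 5·3 = 36; so z(0) = [-3, 4, 36]^T.
x_1(t) = Σ_i (v_i)_1 · z_i(0) · e^{λ_i t} (row 1 of V times the modal terms).
x_1(2.0) = (-6)·(-3)·e^{-4·2.0} + 5·4·e^{-3·2.0} + (-1)·36·e^{-2·2.0} = 18·0.00033546 + 20·0.00247875 + (-36)·0.01831564 = -0.6037.

-0.6037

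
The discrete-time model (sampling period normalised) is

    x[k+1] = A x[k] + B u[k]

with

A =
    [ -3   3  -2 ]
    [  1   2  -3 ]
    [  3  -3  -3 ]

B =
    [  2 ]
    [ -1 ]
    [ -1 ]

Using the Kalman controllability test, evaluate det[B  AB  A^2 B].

641

AB = [[-7], [3], [12]]
A^2B = [[6], [-37], [-66]]
Controllability matrix C = [B  AB  A^2B] = [[2, -7, 6], [-1, 3, -37], [-1, 12, -66]]
Expanding along the first row, det(C) = 2·(3·(-66) - (-37)·12) - (-7)·((-1)·(-66) - (-37)·(-1)) + 6·((-1)·12 - 3·(-1)) = 2·246 - (-7)·29 + 6·(-9) = 641
Since det(C) ≠ 0, rank(C) = 3 and the system is completely controllable.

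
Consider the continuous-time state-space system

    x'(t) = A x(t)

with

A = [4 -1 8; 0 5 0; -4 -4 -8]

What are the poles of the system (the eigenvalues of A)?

det(sI - A) = s^3 - (tr A)s^2 + (M11 + M22 + M33)s - det A, where Mii is the 2×2 principal minor of A obtained by deleting row i and column i.
tr A = 4 + 5 + (-8) = 1; M11 = 5·(-8) - 0·(-4) = -40 - 0 = -40; M22 = 4·(-8) - 8·(-4) = -32 - (-32) = 0; M33 = 4·5 - (-1)·0 = 20 - 0 = 20; sum of minors = -20.
det A = 4·(5·(-8) - 0·(-4)) - (-1)·(0·(-8) - 0·(-4)) + 8·(0·(-4) - 5·(-4)) = 4·(-40) - (-1)·0 + 8·20 = 0.
So p(s) = det(sI - A) = s^3 - s^2 - 20s.
The constant term is 0, so p(s) = s(s^2 - s - 20).
Factor s^2 - s - 20: two numbers with sum 1 and product -20 are 5 and -4, so s^2 - s - 20 = (s - 5)(s + 4).
Hence p(s) = s (s - 5) (s + 4), with roots -4, 0, 5.
At least one eigenvalue has non-negative real part, so the system is not asymptotically stable.

-4, 0, 5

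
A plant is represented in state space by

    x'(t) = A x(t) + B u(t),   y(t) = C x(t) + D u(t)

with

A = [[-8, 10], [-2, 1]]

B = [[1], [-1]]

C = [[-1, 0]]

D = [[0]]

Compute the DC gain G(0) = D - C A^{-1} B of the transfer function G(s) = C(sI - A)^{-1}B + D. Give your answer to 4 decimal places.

0.9167

G(0) = C(-A)^{-1}B + D = -C A^{-1} B + D.
det A = 12, so A^{-1} = (1/12)·adj(A) = [[1/12, -5/6], [1/6, -2/3]]
A^{-1} B = [11/12, 5/6]^T
C A^{-1} B = -11/12
G(0) = D - C A^{-1} B = 0 - (-11/12) = 11/12 ≈ 0.9167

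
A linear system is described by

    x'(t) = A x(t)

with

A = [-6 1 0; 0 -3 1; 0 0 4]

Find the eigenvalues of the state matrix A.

-6, -3, 4

det(sI - A) = s^3 - (tr A)s^2 + (M11 + M22 + M33)s - det A, where Mii is the 2×2 principal minor of A obtained by deleting row i and column i.
tr A = (-6) + (-3) + 4 = -5; M11 = (-3)·4 - 1·0 = -12 - 0 = -12; M22 = (-6)·4 - 0·0 = -24 - 0 = -24; M33 = (-6)·(-3) - 1·0 = 18 - 0 = 18; sum of minors = -18.
det A = (-6)·((-3)·4 - 1·0) - 1·(0·4 - 1·0) + 0·(0·0 - (-3)·0) = (-6)·(-12) - 1·0 + 0·0 = 72.
So p(s) = det(sI - A) = s^3 + 5s^2 - 18s - 72.
Rational-root test: any integer root divides -72. Testing small divisors, s = -3 works: p(-3) = -27 + 45 + 54 + (-72) = 0, so (s + 3) is a factor.
Dividing, p(s) = (s + 3)(s^2 + 2s - 24).
Factor s^2 + 2s - 24: two numbers with sum -2 and product -24 are 4 and -6, so s^2 + 2s - 24 = (s - 4)(s + 6).
Hence p(s) = (s - 4) (s + 3) (s + 6), with roots -6, -3, 4.
At least one eigenvalue has non-negative real part, so the system is not asymptotically stable.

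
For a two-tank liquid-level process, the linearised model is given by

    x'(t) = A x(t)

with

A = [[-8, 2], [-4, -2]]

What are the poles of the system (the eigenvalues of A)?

det(sI - A) = s^2 - (tr A)s + det A, with tr A = (-8) + (-2) = -10 and det A = (-8)·(-2) - 2·(-4) = 16 - (-8) = 24.
So p(s) = det(sI - A) = s^2 + 10s + 24.
Factor s^2 + 10s + 24: two numbers with sum -10 and product 24 are -4 and -6, so s^2 + 10s + 24 = (s + 4)(s + 6).
Hence p(s) = (s + 4) (s + 6), with roots -6, -4.
All eigenvalues have negative real part, so the system is asymptotically stable.

-6, -4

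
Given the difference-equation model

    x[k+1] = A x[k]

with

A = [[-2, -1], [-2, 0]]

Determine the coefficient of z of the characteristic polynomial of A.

For a 2×2 matrix, det(zI - A) = z^2 - (tr A)z + det A.
tr A = -2, det A = -2.
So p(z) = z^2 + 2z - 2.
The coefficient of z is 2.

2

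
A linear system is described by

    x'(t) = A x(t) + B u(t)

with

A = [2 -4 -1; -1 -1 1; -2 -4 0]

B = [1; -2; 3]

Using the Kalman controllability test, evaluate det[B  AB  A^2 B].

-423

AB = [[7], [4], [6]]
A^2B = [[-8], [-5], [-30]]
Controllability matrix C = [B  AB  A^2B] = [[1, 7, -8], [-2, 4, -5], [3, 6, -30]]
Expanding along the first row, det(C) = 1·(4·(-30) - (-5)·6) - 7·((-2)·(-30) - (-5)·3) + (-8)·((-2)·6 - 4·3) = 1·(-90) - 7·75 + (-8)·(-24) = -423
Since det(C) ≠ 0, rank(C) = 3 and the system is completely controllable.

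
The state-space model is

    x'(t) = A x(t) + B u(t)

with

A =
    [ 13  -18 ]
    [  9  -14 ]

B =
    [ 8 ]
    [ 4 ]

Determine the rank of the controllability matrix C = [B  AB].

AB = [[32], [16]]
Controllability matrix C = [B  AB] = [[8, 32], [4, 16]]
Every column of C is a scalar multiple of column 1 = [8, 4] (multipliers 1, 4), so the columns span a one-dimensional space.
C ≠ 0, hence rank(C) = 1.
rank(C) = 1 < n = 2, so the pair (A, B) is not completely controllable.

1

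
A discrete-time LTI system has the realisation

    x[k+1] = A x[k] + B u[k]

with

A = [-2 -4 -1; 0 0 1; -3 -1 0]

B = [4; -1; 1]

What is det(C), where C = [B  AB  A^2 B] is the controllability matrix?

AB = [[-5], [1], [-11]]
A^2B = [[17], [-11], [14]]
Controllability matrix C = [B  AB  A^2B] = [[4, -5, 17], [-1, 1, -11], [1, -11, 14]]
Expanding along the first row, det(C) = 4·(1·14 - (-11)·(-11)) - (-5)·((-1)·14 - (-11)·1) + 17·((-1)·(-11) - 1·1) = 4·(-107) - (-5)·(-3) + 17·10 = -273
Since det(C) ≠ 0, rank(C) = 3 and the system is completely controllable.

-273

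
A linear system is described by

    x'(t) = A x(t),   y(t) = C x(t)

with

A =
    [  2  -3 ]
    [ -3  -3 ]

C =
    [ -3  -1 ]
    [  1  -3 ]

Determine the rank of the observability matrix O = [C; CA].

2

CA = [[-3, 12], [11, 6]]
Observability matrix O = [C; CA] = [[-3, -1], [1, -3], [-3, 12], [11, 6]]
Take the 2×2 submatrix of O formed by rows 1, 2: [[-3, -1], [1, -3]]. Its determinant is (-3)·(-3) - (-1)·1 = 9 - (-1) = 10 ≠ 0.
So rank(O) ≥ 2; since O has 2 columns, rank(O) = 2.
rank(O) = 2 = n, so the pair (A, C) is completely observable.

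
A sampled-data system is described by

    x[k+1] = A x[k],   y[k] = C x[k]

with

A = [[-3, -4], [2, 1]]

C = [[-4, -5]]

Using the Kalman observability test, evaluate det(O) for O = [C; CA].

CA = [[2, 11]]
Observability matrix O = [C; CA] = [[-4, -5], [2, 11]]
det(O) = (-4)·11 - (-5)·2 = -44 - (-10) = -34
Since det(O) ≠ 0, rank(O) = 2 and the system is completely observable.

-34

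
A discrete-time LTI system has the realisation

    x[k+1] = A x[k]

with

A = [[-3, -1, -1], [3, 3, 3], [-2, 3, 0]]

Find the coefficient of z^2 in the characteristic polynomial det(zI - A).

0

Expand det(zI - A) for the 3×3 matrix.
p(z) = z^3 - 17z - 18.
(Check: constant term = det(-A) = (-1)^3 det A = -18; coefficient of z^2 = -tr A = 0.)
The coefficient of z^2 is 0.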